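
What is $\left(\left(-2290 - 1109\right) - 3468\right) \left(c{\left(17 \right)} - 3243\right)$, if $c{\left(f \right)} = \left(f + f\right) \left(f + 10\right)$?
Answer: $15965775$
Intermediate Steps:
$c{\left(f \right)} = 2 f \left(10 + f\right)$
$\left(\left(-2290 - 1109\right) - 3468\right) \left(c{\left(17 \right)} - 3243\right) = \left(\left(-2290 - 1109\right) - 3468\right) \left(2 \cdot 17 \left(10 + 17\right) - 3243\right) = \left(-3399 - 3468\right) \left(2 \cdot 17 \cdot 27 - 3243\right) = - 6867 \left(918 - 3243\right) = \left(-6867\right) \left(-2325\right) = 15965775$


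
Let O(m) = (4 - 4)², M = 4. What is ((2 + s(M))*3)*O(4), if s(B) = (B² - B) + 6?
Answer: 0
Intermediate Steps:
s(B) = 6 + B² - B
O(m) = 0 (O(m) = 0² = 0)
((2 + s(M))*3)*O(4) = ((2 + (6 + 4² - 1*4))*3)*0 = ((2 + (6 + 16 - 4))*3)*0 = ((2 + 18)*3)*0 = (20*3)*0 = 60*0 = 0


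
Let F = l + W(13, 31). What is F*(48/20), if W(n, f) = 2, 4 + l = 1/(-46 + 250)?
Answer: -407/85 ≈ -4.7882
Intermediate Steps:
l = -815/204 (l = -4 + 1/(-46 + 250) = -4 + 1/204 = -815/204 ≈ -3.9951)
F = -407/204 (F = -815/204 + 2 = -407/204 ≈ -1.9951)
F*(48/20) = -1628/(17*20) = -407/204*12/5 = -407/85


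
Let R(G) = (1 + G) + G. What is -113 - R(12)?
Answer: -138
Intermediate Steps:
R(G) = 1 + 2*G
-113 - R(12) = -113 - (1 + 2*12) = -113 - (1 + 24) = -113 - 1*25 = -113 - 25 = -138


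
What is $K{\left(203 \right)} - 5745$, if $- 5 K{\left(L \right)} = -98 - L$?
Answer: $- \frac{28424}{5} \approx -5684.8$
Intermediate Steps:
$K{\left(L \right)} = \frac{98}{5} + \frac{L}{5}$ ($K{\left(L \right)} = - \frac{-98 - L}{5} = \frac{98}{5} + \frac{L}{5}$)
$K{\left(203 \right)} - 5745 = \left(\frac{98}{5} + \frac{1}{5} \cdot 203\right) - 5745 = \left(\frac{98}{5} + \frac{203}{5}\right) - 5745 = \frac{301}{5} - 5745 = - \frac{28424}{5}$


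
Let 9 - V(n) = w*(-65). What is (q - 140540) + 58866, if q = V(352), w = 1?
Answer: -81600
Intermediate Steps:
V(n) = 74 (V(n) = 9 - (-65) = 9 - 1*(-65) = 9 + 65 = 74)
q = 74
(q - 140540) + 58866 = (74 - 140540) + 58866 = -140466 + 58866 = -81600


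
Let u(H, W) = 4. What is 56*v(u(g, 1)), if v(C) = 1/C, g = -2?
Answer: 14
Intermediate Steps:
56*v(u(g, 1)) = 56/4 = 56*(1/4) = 14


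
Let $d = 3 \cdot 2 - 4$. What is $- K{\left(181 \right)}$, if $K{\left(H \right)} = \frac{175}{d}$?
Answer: $- \frac{175}{2} \approx -87.5$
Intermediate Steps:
$d = 2$ ($d = 6 - 4 = 2$)
$K{\left(H \right)} = \frac{175}{2}$
$- K{\left(181 \right)} = \left(-1\right) \frac{175}{2} = - \frac{175}{2}$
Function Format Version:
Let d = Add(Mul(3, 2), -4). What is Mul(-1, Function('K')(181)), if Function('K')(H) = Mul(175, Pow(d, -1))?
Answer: Rational(-175, 2) ≈ -87.500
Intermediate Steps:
d = 2 (d = Add(6, -4) = 2)
Function('K')(H) = Rational(175, 2) (Function('K')(H) = Mul(175, Pow(2, -1)) = Mul(175, Rational(1, 2)) = Rational(175, 2))
Mul(-1, Function('K')(181)) = Mul(-1, Rational(175, 2)) = Rational(-175, 2)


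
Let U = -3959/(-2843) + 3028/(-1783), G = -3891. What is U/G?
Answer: 516569/6574582493 ≈ 7.8571e-5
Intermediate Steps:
U = -1549707/5069069 (U = -3959*(-1/2843) + 3028*(-1/1783) = 3959/2843 - 3028/1783 = -1549707/5069069 ≈ -0.30572)
U/G = -1549707/5069069/(-3891) = -1549707/5069069*(-1/3891) = 516569/6574582493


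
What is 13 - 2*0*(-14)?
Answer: 13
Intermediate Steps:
13 - 2*0*(-14) = 13 + 0*(-14) = 13 + 0 = 13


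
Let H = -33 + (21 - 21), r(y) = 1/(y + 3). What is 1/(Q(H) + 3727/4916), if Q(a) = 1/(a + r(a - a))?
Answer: 240884/175249 ≈ 1.3745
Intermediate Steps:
r(y) = 1/(3 + y)
H = -33 (H = -33 + 0 = -33)
Q(a) = 1/(1/3 + a) (Q(a) = 1/(a + 1/(3 + (a - a))) = 1/(a + 1/(3 + 0)) = 1/(a + 1/3) = 1/(1/3 + a))
1/(Q(H) + 3727/4916) = 1/(3/(1 + 3*(-33)) + 3727/4916) = 1/(3/(1 - 99) + 3727*(1/4916)) = 1/(3/(-98) + 3727/4916) = 1/(3*(-1/98) + 3727/4916) = 1/(-3/98 + 3727/4916) = 1/(175249/240884) = 240884/175249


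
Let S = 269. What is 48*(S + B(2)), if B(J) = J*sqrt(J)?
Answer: 12912 + 96*sqrt(2) ≈ 13048.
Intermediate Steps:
B(J) = J**(3/2)
48*(S + B(2)) = 48*(269 + 2**(3/2)) = 48*(269 + 2*sqrt(2)) = 12912 + 96*sqrt(2)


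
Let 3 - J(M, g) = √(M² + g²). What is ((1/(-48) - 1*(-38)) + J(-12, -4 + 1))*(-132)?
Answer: -21637/4 + 396*√17 ≈ -3776.5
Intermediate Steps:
J(M, g) = 3 - √(M² + g²)
((1/(-48) - 1*(-38)) + J(-12, -4 + 1))*(-132) = ((1/(-48) - 1*(-38)) + (3 - √((-12)² + (-4 + 1)²)))*(-132) = ((-1/48 + 38) + (3 - √(144 + (-3)²)))*(-132) = (1823/48 + (3 - √(144 + 9)))*(-132) = (1823/48 + (3 - √153))*(-132) = (1823/48 + (3 - 3*√17))*(-132) = (1967/48 - 3*√17)*(-132) = -21637/4 + 396*√17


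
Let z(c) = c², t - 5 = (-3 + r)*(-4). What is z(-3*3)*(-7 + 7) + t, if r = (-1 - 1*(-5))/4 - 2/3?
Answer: 47/3 ≈ 15.667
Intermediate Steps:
r = ⅓ (r = (-1 + 5)*(¼) - 2*⅓ = 4*(¼) - ⅔ = 1 - ⅔ = ⅓ ≈ 0.33333)
t = 47/3 (t = 5 + (-3 + ⅓)*(-4) = 5 - 8/3*(-4) = 5 + 32/3 = 47/3 ≈ 15.667)
z(-3*3)*(-7 + 7) + t = (-3*3)²*(-7 + 7) + 47/3 = (-9)²*0 + 47/3 = 81*0 + 47/3 = 0 + 47/3 = 47/3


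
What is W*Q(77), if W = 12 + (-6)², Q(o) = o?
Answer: 3696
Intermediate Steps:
W = 48 (W = 12 + 36 = 48)
W*Q(77) = 48*77 = 3696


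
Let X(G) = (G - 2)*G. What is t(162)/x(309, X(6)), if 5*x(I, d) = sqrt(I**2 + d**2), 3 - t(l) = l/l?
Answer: 10*sqrt(10673)/32019 ≈ 0.032265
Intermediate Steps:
t(l) = 2 (t(l) = 3 - l/l = 3 - 1*1 = 3 - 1 = 2)
X(G) = G*(-2 + G) (X(G) = (-2 + G)*G = G*(-2 + G))
x(I, d) = sqrt(I**2 + d**2)/5
t(162)/x(309, X(6)) = 2/((sqrt(309**2 + (6*(-2 + 6))**2)/5)) = 2/((sqrt(95481 + (6*4)**2)/5)) = 2/((sqrt(95481 + 24**2)/5)) = 2/((sqrt(95481 + 576)/5)) = 2/((sqrt(96057)/5)) = 2/(((3*sqrt(10673))/5)) = 2/((3*sqrt(10673)/5)) = 2*(5*sqrt(10673)/32019) = 10*sqrt(10673)/32019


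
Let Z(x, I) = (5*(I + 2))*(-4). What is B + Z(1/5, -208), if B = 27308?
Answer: 31428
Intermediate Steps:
Z(x, I) = -40 - 20*I (Z(x, I) = (5*(2 + I))*(-4) = (10 + 5*I)*(-4) = -40 - 20*I)
B + Z(1/5, -208) = 27308 + (-40 - 20*(-208)) = 27308 + (-40 + 4160) = 27308 + 4120 = 31428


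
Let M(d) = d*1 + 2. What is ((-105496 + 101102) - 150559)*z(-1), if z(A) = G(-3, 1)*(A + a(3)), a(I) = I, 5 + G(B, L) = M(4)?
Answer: -309906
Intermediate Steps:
M(d) = 2 + d (M(d) = d + 2 = 2 + d)
G(B, L) = 1 (G(B, L) = -5 + (2 + 4) = -5 + 6 = 1)
z(A) = 3 + A (z(A) = 1*(A + 3) = 1*(3 + A) = 3 + A)
((-105496 + 101102) - 150559)*z(-1) = ((-105496 + 101102) - 150559)*(3 - 1) = (-4394 - 150559)*2 = -154953*2 = -309906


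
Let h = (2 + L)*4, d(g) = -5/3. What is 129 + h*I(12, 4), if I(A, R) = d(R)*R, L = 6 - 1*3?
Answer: -13/3 ≈ -4.3333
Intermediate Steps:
L = 3 (L = 6 - 3 = 3)
d(g) = -5/3 (d(g) = -5*⅓ = -5/3)
I(A, R) = -5*R/3
h = 20 (h = (2 + 3)*4 = 5*4 = 20)
129 + h*I(12, 4) = 129 + 20*(-5/3*4) = 129 + 20*(-20/3) = 129 - 400/3 = -13/3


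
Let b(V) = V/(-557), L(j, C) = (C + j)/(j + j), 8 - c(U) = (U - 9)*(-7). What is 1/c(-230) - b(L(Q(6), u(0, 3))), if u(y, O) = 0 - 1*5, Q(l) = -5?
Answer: 1108/927405 ≈ 0.0011947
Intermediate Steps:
c(U) = -55 + 7*U (c(U) = 8 - (U - 9)*(-7) = 8 - (-9 + U)*(-7) = 8 - (63 - 7*U) = 8 + (-63 + 7*U) = -55 + 7*U)
u(y, O) = -5 (u(y, O) = 0 - 5 = -5)
L(j, C) = (C + j)/(2*j) (L(j, C) = (C + j)/((2*j)) = (C + j)*(1/(2*j)) = (C + j)/(2*j))
b(V) = -V/557 (b(V) = V*(-1/557) = -V/557)
1/c(-230) - b(L(Q(6), u(0, 3))) = 1/(-55 + 7*(-230)) - (-1)*(1/2)*(-5 - 5)/(-5)/557 = 1/(-55 - 1610) - (-1)*(1/2)*(-1/5)*(-10)/557 = 1/(-1665) - (-1)/557 = -1/1665 - 1*(-1/557) = -1/1665 + 1/557 = 1108/927405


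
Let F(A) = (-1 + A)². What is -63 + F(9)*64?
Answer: 4033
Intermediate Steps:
-63 + F(9)*64 = -63 + (-1 + 9)²*64 = -63 + 8²*64 = -63 + 64*64 = -63 + 4096 = 4033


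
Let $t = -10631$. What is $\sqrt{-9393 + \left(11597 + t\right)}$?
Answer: $53 i \sqrt{3} \approx 91.799 i$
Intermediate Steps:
$\sqrt{-9393 + \left(11597 + t\right)} = \sqrt{-9393 + \left(11597 - 10631\right)} = \sqrt{-9393 + 966} = \sqrt{-8427} = 53 i \sqrt{3}$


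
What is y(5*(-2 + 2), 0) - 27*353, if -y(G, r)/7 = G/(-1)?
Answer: -9531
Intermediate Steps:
y(G, r) = 7*G (y(G, r) = -7*G/(-1) = -7*G*(-1) = -(-7)*G = 7*G)
y(5*(-2 + 2), 0) - 27*353 = 7*(5*(-2 + 2)) - 27*353 = 7*(5*0) - 9531 = 7*0 - 9531 = 0 - 9531 = -9531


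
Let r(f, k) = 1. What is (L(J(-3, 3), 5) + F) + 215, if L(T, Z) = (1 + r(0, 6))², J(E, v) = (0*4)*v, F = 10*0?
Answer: 219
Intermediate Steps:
F = 0
J(E, v) = 0 (J(E, v) = 0*v = 0)
L(T, Z) = 4 (L(T, Z) = (1 + 1)² = 2² = 4)
(L(J(-3, 3), 5) + F) + 215 = (4 + 0) + 215 = 4 + 215 = 219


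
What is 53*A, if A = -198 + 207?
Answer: 477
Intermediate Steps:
A = 9
53*A = 53*9 = 477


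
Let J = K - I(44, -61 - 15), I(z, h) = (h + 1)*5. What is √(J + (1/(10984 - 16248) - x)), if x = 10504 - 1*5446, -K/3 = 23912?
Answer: I*√132346703993/1316 ≈ 276.44*I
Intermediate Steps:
I(z, h) = 5 + 5*h (I(z, h) = (1 + h)*5 = 5 + 5*h)
K = -71736 (K = -3*23912 = -71736)
x = 5058 (x = 10504 - 5446 = 5058)
J = -71361 (J = -71736 - (5 + 5*(-61 - 15)) = -71736 - (5 + 5*(-76)) = -71736 - (5 - 380) = -71736 - 1*(-375) = -71736 + 375 = -71361)
√(J + (1/(10984 - 16248) - x)) = √(-71361 + (1/(10984 - 16248) - 1*5058)) = √(-71361 + (1/(-5264) - 5058)) = √(-71361 + (-1/5264 - 5058)) = √(-71361 - 26625313/5264) = √(-402269617/5264) = I*√132346703993/1316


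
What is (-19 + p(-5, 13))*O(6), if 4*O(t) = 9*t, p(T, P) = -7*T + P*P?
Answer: 4995/2 ≈ 2497.5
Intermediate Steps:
p(T, P) = P**2 - 7*T (p(T, P) = -7*T + P**2 = P**2 - 7*T)
O(t) = 9*t/4 (O(t) = (9*t)/4 = 9*t/4)
(-19 + p(-5, 13))*O(6) = (-19 + (13**2 - 7*(-5)))*((9/4)*6) = (-19 + (169 + 35))*(27/2) = (-19 + 204)*(27/2) = 185*(27/2) = 4995/2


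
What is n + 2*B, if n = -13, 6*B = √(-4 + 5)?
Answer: -38/3 ≈ -12.667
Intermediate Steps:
B = ⅙ (B = √(-4 + 5)/6 = √1/6 = (⅙)*1 = ⅙ ≈ 0.16667)
n + 2*B = -13 + 2*(⅙) = -13 + ⅓ = -38/3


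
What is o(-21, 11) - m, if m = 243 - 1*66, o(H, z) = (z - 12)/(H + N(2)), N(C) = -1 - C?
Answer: -4247/24 ≈ -176.96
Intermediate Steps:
o(H, z) = (-12 + z)/(-3 + H) (o(H, z) = (z - 12)/(H + (-1 - 1*2)) = (-12 + z)/(H + (-1 - 2)) = (-12 + z)/(H - 3) = (-12 + z)/(-3 + H))
m = 177 (m = 243 - 66 = 177)
o(-21, 11) - m = (-12 + 11)/(-3 - 21) - 1*177 = -1/(-24) - 177 = -1/24*(-1) - 177 = 1/24 - 177 = -4247/24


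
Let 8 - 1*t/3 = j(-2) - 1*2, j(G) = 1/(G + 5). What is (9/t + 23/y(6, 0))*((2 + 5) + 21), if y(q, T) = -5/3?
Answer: -54768/145 ≈ -377.71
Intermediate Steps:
j(G) = 1/(5 + G)
t = 29 (t = 24 - 3*(1/(5 - 2) - 1*2) = 24 - 3*(1/3 - 2) = 24 - 3*(-5/3) = 24 + 5 = 29)
y(q, T) = -5/3 (y(q, T) = -5*1/3 = -5/3)
(9/t + 23/y(6, 0))*((2 + 5) + 21) = (9/29 + 23/(-5/3))*((2 + 5) + 21) = (9*(1/29) + 23*(-3/5))*(7 + 21) = (9/29 - 69/5)*28 = -1956/145*28 = -54768/145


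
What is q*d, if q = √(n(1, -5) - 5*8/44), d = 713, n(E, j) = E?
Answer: 713*√11/11 ≈ 214.98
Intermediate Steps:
q = √11/11 (q = √(1 - 5*8/44) = √(1 - 40*1/44) = √(1 - 10/11) = √(1/11) = √11/11 ≈ 0.30151)
q*d = (√11/11)*713 = 713*√11/11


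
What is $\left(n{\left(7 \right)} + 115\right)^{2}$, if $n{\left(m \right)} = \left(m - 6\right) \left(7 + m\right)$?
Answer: $16641$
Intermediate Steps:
$n{\left(m \right)} = \left(-6 + m\right) \left(7 + m\right)$
$\left(n{\left(7 \right)} + 115\right)^{2} = \left(\left(-42 + 7 + 7^{2}\right) + 115\right)^{2} = \left(\left(-42 + 7 + 49\right) + 115\right)^{2} = \left(14 + 115\right)^{2} = 129^{2} = 16641$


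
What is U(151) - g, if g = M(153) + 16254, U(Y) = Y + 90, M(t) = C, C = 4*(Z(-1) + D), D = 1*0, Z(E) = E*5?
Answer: -15993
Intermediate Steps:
Z(E) = 5*E
D = 0
C = -20 (C = 4*(5*(-1) + 0) = 4*(-5 + 0) = 4*(-5) = -20)
M(t) = -20
U(Y) = 90 + Y
g = 16234 (g = -20 + 16254 = 16234)
U(151) - g = (90 + 151) - 1*16234 = 241 - 16234 = -15993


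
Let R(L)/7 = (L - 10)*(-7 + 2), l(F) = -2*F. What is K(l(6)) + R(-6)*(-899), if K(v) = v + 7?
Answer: -503445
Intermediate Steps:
K(v) = 7 + v
R(L) = 350 - 35*L (R(L) = 7*((L - 10)*(-7 + 2)) = 7*((-10 + L)*(-5)) = 7*(50 - 5*L) = 350 - 35*L)
K(l(6)) + R(-6)*(-899) = (7 - 2*6) + (350 - 35*(-6))*(-899) = (7 - 12) + (350 + 210)*(-899) = -5 + 560*(-899) = -5 - 503440 = -503445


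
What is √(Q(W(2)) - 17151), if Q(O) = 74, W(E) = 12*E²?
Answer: I*√17077 ≈ 130.68*I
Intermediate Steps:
√(Q(W(2)) - 17151) = √(74 - 17151) = √(-17077) = I*√17077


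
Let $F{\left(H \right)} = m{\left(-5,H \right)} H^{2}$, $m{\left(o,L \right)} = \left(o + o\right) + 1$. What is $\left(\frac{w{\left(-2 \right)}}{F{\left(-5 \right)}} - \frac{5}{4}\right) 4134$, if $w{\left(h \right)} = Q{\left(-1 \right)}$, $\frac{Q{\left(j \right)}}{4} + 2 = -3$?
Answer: $- \frac{144001}{30} \approx -4800.0$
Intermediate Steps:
$Q{\left(j \right)} = -20$ ($Q{\left(j \right)} = -8 + 4 \left(-3\right) = -8 - 12 = -20$)
$w{\left(h \right)} = -20$
$m{\left(o,L \right)} = 1 + 2 o$ ($m{\left(o,L \right)} = 2 o + 1 = 1 + 2 o$)
$F{\left(H \right)} = - 9 H^{2}$ ($F{\left(H \right)} = \left(1 + 2 \left(-5\right)\right) H^{2} = \left(1 - 10\right) H^{2} = - 9 H^{2}$)
$\left(\frac{w{\left(-2 \right)}}{F{\left(-5 \right)}} - \frac{5}{4}\right) 4134 = \left(- \frac{20}{\left(-9\right) \left(-5\right)^{2}} - \frac{5}{4}\right) 4134 = \left(- \frac{20}{\left(-9\right) 25} - \frac{5}{4}\right) 4134 = \left(- \frac{20}{-225} - \frac{5}{4}\right) 4134 = \left(\left(-20\right) \left(- \frac{1}{225}\right) - \frac{5}{4}\right) 4134 = \left(\frac{4}{45} - \frac{5}{4}\right) 4134 = \left(- \frac{209}{180}\right) 4134 = - \frac{144001}{30}$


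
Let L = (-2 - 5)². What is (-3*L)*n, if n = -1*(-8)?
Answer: -1176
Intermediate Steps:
n = 8
L = 49 (L = (-7)² = 49)
(-3*L)*n = -3*49*8 = -147*8 = -1176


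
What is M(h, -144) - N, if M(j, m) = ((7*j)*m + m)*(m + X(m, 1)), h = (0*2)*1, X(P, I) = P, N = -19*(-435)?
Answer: 33207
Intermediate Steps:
N = 8265
h = 0 (h = 0*1 = 0)
M(j, m) = 2*m*(m + 7*j*m) (M(j, m) = ((7*j)*m + m)*(m + m) = (7*j*m + m)*(2*m) = (m + 7*j*m)*(2*m) = 2*m*(m + 7*j*m))
M(h, -144) - N = (-144)**2*(2 + 14*0) - 1*8265 = 20736*(2 + 0) - 8265 = 20736*2 - 8265 = 41472 - 8265 = 33207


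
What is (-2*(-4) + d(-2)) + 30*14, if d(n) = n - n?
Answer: 428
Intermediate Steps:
d(n) = 0
(-2*(-4) + d(-2)) + 30*14 = (-2*(-4) + 0) + 30*14 = (8 + 0) + 420 = 8 + 420 = 428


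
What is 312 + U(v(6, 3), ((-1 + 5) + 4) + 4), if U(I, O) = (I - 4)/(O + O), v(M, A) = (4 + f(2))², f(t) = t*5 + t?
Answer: 645/2 ≈ 322.50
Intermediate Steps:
f(t) = 6*t (f(t) = 5*t + t = 6*t)
v(M, A) = 256 (v(M, A) = (4 + 6*2)² = (4 + 12)² = 16² = 256)
U(I, O) = (-4 + I)/(2*O) (U(I, O) = (-4 + I)/((2*O)) = (-4 + I)*(1/(2*O)) = (-4 + I)/(2*O))
312 + U(v(6, 3), ((-1 + 5) + 4) + 4) = 312 + (-4 + 256)/(2*(((-1 + 5) + 4) + 4)) = 312 + (½)*252/((4 + 4) + 4) = 312 + (½)*252/(8 + 4) = 312 + (½)*252/12 = 312 + (½)*(1/12)*252 = 312 + 21/2 = 645/2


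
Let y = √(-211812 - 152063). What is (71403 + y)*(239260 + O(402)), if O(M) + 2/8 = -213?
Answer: 68274620361/4 + 4780935*I*√14555/4 ≈ 1.7069e+10 + 1.442e+8*I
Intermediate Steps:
y = 5*I*√14555 (y = √(-363875) = 5*I*√14555 ≈ 603.22*I)
O(M) = -853/4 (O(M) = -¼ - 213 = -853/4)
(71403 + y)*(239260 + O(402)) = (71403 + 5*I*√14555)*(239260 - 853/4) = (71403 + 5*I*√14555)*(956187/4) = 68274620361/4 + 4780935*I*√14555/4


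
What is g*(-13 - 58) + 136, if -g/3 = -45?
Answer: -9449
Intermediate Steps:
g = 135 (g = -3*(-45) = 135)
g*(-13 - 58) + 136 = 135*(-13 - 58) + 136 = 135*(-71) + 136 = -9585 + 136 = -9449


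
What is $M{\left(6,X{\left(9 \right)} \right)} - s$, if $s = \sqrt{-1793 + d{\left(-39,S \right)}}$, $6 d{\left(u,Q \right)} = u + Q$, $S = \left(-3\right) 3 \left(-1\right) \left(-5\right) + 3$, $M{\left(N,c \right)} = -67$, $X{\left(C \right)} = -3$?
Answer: $-67 - \frac{i \sqrt{7226}}{2} \approx -67.0 - 42.503 i$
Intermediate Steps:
$S = -42$ ($S = \left(-9\right) \left(-1\right) \left(-5\right) + 3 = 9 \left(-5\right) + 3 = -45 + 3 = -42$)
$d{\left(u,Q \right)} = \frac{Q}{6} + \frac{u}{6}$ ($d{\left(u,Q \right)} = \frac{u + Q}{6} = \frac{Q + u}{6} = \frac{Q}{6} + \frac{u}{6}$)
$s = \frac{i \sqrt{7226}}{2}$ ($s = \sqrt{-1793 + \left(\frac{1}{6} \left(-42\right) + \frac{1}{6} \left(-39\right)\right)} = \sqrt{-1793 - \frac{27}{2}} = \sqrt{- \frac{3613}{2}} = \frac{i \sqrt{7226}}{2} \approx 42.503 i$)
$M{\left(6,X{\left(9 \right)} \right)} - s = -67 - \frac{i \sqrt{7226}}{2}$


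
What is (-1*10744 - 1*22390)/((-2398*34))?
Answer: 16567/40766 ≈ 0.40639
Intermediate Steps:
(-1*10744 - 1*22390)/((-2398*34)) = (-10744 - 22390)/(-81532) = -33134*(-1/81532) = 16567/40766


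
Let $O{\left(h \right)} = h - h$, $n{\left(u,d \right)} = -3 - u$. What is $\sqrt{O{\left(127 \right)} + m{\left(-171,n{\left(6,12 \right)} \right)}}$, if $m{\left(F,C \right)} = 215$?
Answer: $\sqrt{215} \approx 14.663$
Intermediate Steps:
$O{\left(h \right)} = 0$
$\sqrt{O{\left(127 \right)} + m{\left(-171,n{\left(6,12 \right)} \right)}} = \sqrt{0 + 215} = \sqrt{215}$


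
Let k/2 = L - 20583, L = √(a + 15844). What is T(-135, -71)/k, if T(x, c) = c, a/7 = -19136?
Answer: 1461393/847555994 + 71*I*√29527/423777997 ≈ 0.0017242 + 2.8789e-5*I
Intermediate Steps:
a = -133952 (a = 7*(-19136) = -133952)
L = 2*I*√29527 (L = √(-133952 + 15844) = √(-118108) = 2*I*√29527 ≈ 343.67*I)
k = -41166 + 4*I*√29527 (k = 2*(2*I*√29527 - 20583) = 2*(-20583 + 2*I*√29527) = -41166 + 4*I*√29527 ≈ -41166.0 + 687.34*I)
T(-135, -71)/k = -71/(-41166 + 4*I*√29527)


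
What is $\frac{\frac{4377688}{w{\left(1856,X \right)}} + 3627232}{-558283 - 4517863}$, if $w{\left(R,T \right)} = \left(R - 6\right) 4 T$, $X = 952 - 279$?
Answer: $- \frac{2258043148011}{3160027788650} \approx -0.71456$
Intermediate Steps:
$X = 673$
$w{\left(R,T \right)} = T \left(-24 + 4 R\right)$ ($w{\left(R,T \right)} = \left(-6 + R\right) 4 T = \left(-24 + 4 R\right) T = T \left(-24 + 4 R\right)$)
$\frac{\frac{4377688}{w{\left(1856,X \right)}} + 3627232}{-558283 - 4517863} = \frac{\frac{4377688}{4 \cdot 673 \left(-6 + 1856\right)} + 3627232}{-558283 - 4517863} = \frac{\frac{4377688}{4 \cdot 673 \cdot 1850} + 3627232}{-5076146} = \left(\frac{4377688}{4980200} + 3627232\right) \left(- \frac{1}{5076146}\right) = \left(4377688 \cdot \frac{1}{4980200} + 3627232\right) \left(- \frac{1}{5076146}\right) = \left(\frac{547211}{622525} + 3627232\right) \left(- \frac{1}{5076146}\right) = \frac{2258043148011}{622525} \left(- \frac{1}{5076146}\right) = - \frac{2258043148011}{3160027788650}$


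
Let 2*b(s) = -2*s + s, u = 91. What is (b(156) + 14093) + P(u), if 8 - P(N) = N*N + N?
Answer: 5651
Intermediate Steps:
P(N) = 8 - N - N² (P(N) = 8 - (N*N + N) = 8 - (N² + N) = 8 - (N + N²) = 8 + (-N - N²) = 8 - N - N²)
b(s) = -s/2 (b(s) = (-2*s + s)/2 = (-s)/2 = -s/2)
(b(156) + 14093) + P(u) = (-½*156 + 14093) + (8 - 1*91 - 1*91²) = (-78 + 14093) + (8 - 91 - 1*8281) = 14015 + (8 - 91 - 8281) = 14015 - 8364 = 5651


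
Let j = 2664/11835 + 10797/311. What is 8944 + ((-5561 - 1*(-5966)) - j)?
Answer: 3809123674/408965 ≈ 9314.1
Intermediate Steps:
j = 14290111/408965 (j = 2664*(1/11835) + 10797*(1/311) = 296/1315 + 10797/311 = 14290111/408965 ≈ 34.942)
8944 + ((-5561 - 1*(-5966)) - j) = 8944 + ((-5561 - 1*(-5966)) - 1*14290111/408965) = 8944 + ((-5561 + 5966) - 14290111/408965) = 8944 + (405 - 14290111/408965) = 8944 + 151340714/408965 = 3809123674/408965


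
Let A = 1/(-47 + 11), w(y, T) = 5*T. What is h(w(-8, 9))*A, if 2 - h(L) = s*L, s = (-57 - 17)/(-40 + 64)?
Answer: -563/144 ≈ -3.9097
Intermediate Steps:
s = -37/12 (s = -74/24 = -74*1/24 = -37/12 ≈ -3.0833)
h(L) = 2 + 37*L/12 (h(L) = 2 - (-37)*L/12 = 2 + 37*L/12)
A = -1/36 (A = 1/(-36) = -1/36 ≈ -0.027778)
h(w(-8, 9))*A = (2 + 37*(5*9)/12)*(-1/36) = (2 + (37/12)*45)*(-1/36) = (2 + 555/4)*(-1/36) = (563/4)*(-1/36) = -563/144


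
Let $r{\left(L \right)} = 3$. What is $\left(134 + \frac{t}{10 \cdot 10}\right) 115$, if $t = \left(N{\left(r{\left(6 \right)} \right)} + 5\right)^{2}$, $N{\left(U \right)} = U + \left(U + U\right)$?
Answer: $\frac{78177}{5} \approx 15635.0$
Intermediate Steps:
$N{\left(U \right)} = 3 U$ ($N{\left(U \right)} = U + 2 U = 3 U$)
$t = 196$ ($t = \left(3 \cdot 3 + 5\right)^{2} = \left(9 + 5\right)^{2} = 14^{2} = 196$)
$\left(134 + \frac{t}{10 \cdot 10}\right) 115 = \left(134 + \frac{196}{10 \cdot 10}\right) 115 = \left(134 + \frac{196}{100}\right) 115 = \left(134 + 196 \cdot \frac{1}{100}\right) 115 = \left(134 + \frac{49}{25}\right) 115 = \frac{3399}{25} \cdot 115 = \frac{78177}{5}$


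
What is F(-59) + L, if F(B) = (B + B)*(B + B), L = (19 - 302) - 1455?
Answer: 12186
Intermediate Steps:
L = -1738 (L = -283 - 1455 = -1738)
F(B) = 4*B**2 (F(B) = (2*B)*(2*B) = 4*B**2)
F(-59) + L = 4*(-59)**2 - 1738 = 4*3481 - 1738 = 13924 - 1738 = 12186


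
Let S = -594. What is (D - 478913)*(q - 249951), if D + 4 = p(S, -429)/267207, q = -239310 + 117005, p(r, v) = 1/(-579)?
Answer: 27582165157862715712/154712853 ≈ 1.7828e+11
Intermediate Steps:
p(r, v) = -1/579
q = -122305
D = -618851413/154712853 (D = -4 - 1/579/267207 = -4 - 1/579*1/267207 = -4 - 1/154712853 = -618851413/154712853 ≈ -4.0000)
(D - 478913)*(q - 249951) = (-618851413/154712853 - 478913)*(-122305 - 249951) = -74094615420202/154712853*(-372256) = 27582165157862715712/154712853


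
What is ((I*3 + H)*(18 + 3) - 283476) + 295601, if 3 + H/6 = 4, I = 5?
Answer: 12566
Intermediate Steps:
H = 6 (H = -18 + 6*4 = -18 + 24 = 6)
((I*3 + H)*(18 + 3) - 283476) + 295601 = ((5*3 + 6)*(18 + 3) - 283476) + 295601 = ((15 + 6)*21 - 283476) + 295601 = (21*21 - 283476) + 295601 = (441 - 283476) + 295601 = -283035 + 295601 = 12566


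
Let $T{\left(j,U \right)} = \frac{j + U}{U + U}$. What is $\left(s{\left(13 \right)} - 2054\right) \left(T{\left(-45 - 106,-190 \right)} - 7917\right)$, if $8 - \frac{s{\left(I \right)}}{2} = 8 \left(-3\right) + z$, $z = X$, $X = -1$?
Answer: $\frac{1495035143}{95} \approx 1.5737 \cdot 10^{7}$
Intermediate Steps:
$T{\left(j,U \right)} = \frac{U + j}{2 U}$
$z = -1$
$s{\left(I \right)} = 66$ ($s{\left(I \right)} = 16 - 2 \left(8 \left(-3\right) - 1\right) = 16 - 2 \left(-24 - 1\right) = 16 - -50 = 16 + 50 = 66$)
$\left(s{\left(13 \right)} - 2054\right) \left(T{\left(-45 - 106,-190 \right)} - 7917\right) = \left(66 - 2054\right) \left(\frac{-190 - 151}{2 \left(-190\right)} - 7917\right) = - 1988 \left(\frac{1}{2} \left(- \frac{1}{190}\right) \left(-190 - 151\right) - 7917\right) = - 1988 \left(\frac{1}{2} \left(- \frac{1}{190}\right) \left(-341\right) - 7917\right) = - 1988 \left(\frac{341}{380} - 7917\right) = \left(-1988\right) \left(- \frac{3008119}{380}\right) = \frac{1495035143}{95}$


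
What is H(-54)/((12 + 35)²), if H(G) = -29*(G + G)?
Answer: 3132/2209 ≈ 1.4178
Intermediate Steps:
H(G) = -58*G
H(-54)/((12 + 35)²) = (-58*(-54))/((12 + 35)²) = 3132/(47²) = 3132/2209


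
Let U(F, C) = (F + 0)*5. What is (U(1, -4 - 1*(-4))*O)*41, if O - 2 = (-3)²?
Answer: 2255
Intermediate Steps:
O = 11 (O = 2 + (-3)² = 2 + 9 = 11)
U(F, C) = 5*F (U(F, C) = F*5 = 5*F)
(U(1, -4 - 1*(-4))*O)*41 = ((5*1)*11)*41 = (5*11)*41 = 55*41 = 2255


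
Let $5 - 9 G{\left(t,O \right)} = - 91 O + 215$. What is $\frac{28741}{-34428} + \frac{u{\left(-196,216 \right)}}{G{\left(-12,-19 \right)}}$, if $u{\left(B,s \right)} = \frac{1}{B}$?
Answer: $- \frac{682658422}{817759677} \approx -0.83479$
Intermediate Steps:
$G{\left(t,O \right)} = - \frac{70}{3} + \frac{91 O}{9}$ ($G{\left(t,O \right)} = \frac{5}{9} - \frac{- 91 O + 215}{9} = \frac{5}{9} - \frac{215 - 91 O}{9} = \frac{5}{9} + \left(- \frac{215}{9} + \frac{91 O}{9}\right) = - \frac{70}{3} + \frac{91 O}{9}$)
$\frac{28741}{-34428} + \frac{u{\left(-196,216 \right)}}{G{\left(-12,-19 \right)}} = \frac{28741}{-34428} + \frac{1}{\left(-196\right) \left(- \frac{70}{3} + \frac{91}{9} \left(-19\right)\right)} = 28741 \left(- \frac{1}{34428}\right) - \frac{1}{196 \left(- \frac{70}{3} - \frac{1729}{9}\right)} = - \frac{28741}{34428} - \frac{1}{196 \left(- \frac{1939}{9}\right)} = - \frac{28741}{34428} - - \frac{9}{380044} = - \frac{28741}{34428} + \frac{9}{380044} = - \frac{682658422}{817759677}$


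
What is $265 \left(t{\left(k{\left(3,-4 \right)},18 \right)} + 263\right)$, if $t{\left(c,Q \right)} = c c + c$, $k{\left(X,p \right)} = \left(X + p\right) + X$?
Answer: $71285$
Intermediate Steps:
$k{\left(X,p \right)} = p + 2 X$
$t{\left(c,Q \right)} = c + c^{2}$ ($t{\left(c,Q \right)} = c^{2} + c = c + c^{2}$)
$265 \left(t{\left(k{\left(3,-4 \right)},18 \right)} + 263\right) = 265 \left(\left(-4 + 2 \cdot 3\right) \left(1 + \left(-4 + 2 \cdot 3\right)\right) + 263\right) = 265 \left(\left(-4 + 6\right) \left(1 + \left(-4 + 6\right)\right) + 263\right) = 265 \left(2 \left(1 + 2\right) + 263\right) = 265 \left(2 \cdot 3 + 263\right) = 265 \left(6 + 263\right) = 265 \cdot 269 = 71285$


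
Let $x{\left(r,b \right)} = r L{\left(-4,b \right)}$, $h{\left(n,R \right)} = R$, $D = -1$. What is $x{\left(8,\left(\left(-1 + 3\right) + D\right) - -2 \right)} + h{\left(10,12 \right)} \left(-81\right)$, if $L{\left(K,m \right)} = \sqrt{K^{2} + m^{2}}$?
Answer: $-932$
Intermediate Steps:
$x{\left(r,b \right)} = r \sqrt{16 + b^{2}}$ ($x{\left(r,b \right)} = r \sqrt{\left(-4\right)^{2} + b^{2}} = r \sqrt{16 + b^{2}}$)
$x{\left(8,\left(\left(-1 + 3\right) + D\right) - -2 \right)} + h{\left(10,12 \right)} \left(-81\right) = 8 \sqrt{16 + \left(\left(\left(-1 + 3\right) - 1\right) - -2\right)^{2}} + 12 \left(-81\right) = 8 \sqrt{16 + \left(\left(2 - 1\right) + 2\right)^{2}} - 972 = 8 \sqrt{16 + \left(1 + 2\right)^{2}} - 972 = 8 \sqrt{16 + 3^{2}} - 972 = 8 \sqrt{16 + 9} - 972 = 8 \sqrt{25} - 972 = 8 \cdot 5 - 972 = 40 - 972 = -932$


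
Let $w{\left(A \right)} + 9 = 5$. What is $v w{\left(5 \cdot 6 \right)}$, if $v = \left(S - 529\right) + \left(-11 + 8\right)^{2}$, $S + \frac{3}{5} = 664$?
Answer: $- \frac{2868}{5} \approx -573.6$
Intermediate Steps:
$S = \frac{3317}{5}$ ($S = - \frac{3}{5} + 664 = \frac{3317}{5} \approx 663.4$)
$v = \frac{717}{5}$ ($v = \left(\frac{3317}{5} - 529\right) + \left(-11 + 8\right)^{2} = \frac{672}{5} + \left(-3\right)^{2} = \frac{672}{5} + 9 = \frac{717}{5} \approx 143.4$)
$w{\left(A \right)} = -4$ ($w{\left(A \right)} = -9 + 5 = -4$)
$v w{\left(5 \cdot 6 \right)} = \frac{717}{5} \left(-4\right) = - \frac{2868}{5}$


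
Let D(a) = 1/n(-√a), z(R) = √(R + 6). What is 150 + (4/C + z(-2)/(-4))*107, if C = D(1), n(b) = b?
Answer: -663/2 ≈ -331.50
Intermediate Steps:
z(R) = √(6 + R)
D(a) = -1/√a (D(a) = 1/(-√a) = -1/√a)
C = -1 (C = -1/√1 = -1*1 = -1)
150 + (4/C + z(-2)/(-4))*107 = 150 + (4/(-1) + √(6 - 2)/(-4))*107 = 150 + (4*(-1) + √4*(-¼))*107 = 150 + (-4 + 2*(-¼))*107 = 150 + (-4 - ½)*107 = 150 - 9/2*107 = 150 - 963/2 = -663/2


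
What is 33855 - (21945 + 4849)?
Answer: 7061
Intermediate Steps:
33855 - (21945 + 4849) = 33855 - 1*26794 = 33855 - 26794 = 7061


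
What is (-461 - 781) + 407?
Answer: -835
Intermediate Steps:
(-461 - 781) + 407 = -1242 + 407 = -835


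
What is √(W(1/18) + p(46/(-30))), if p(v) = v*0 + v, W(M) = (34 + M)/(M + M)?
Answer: √274470/30 ≈ 17.463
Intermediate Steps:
W(M) = (34 + M)/(2*M) (W(M) = (34 + M)/((2*M)) = (34 + M)*(1/(2*M)) = (34 + M)/(2*M))
p(v) = v (p(v) = 0 + v = v)
√(W(1/18) + p(46/(-30))) = √((34 + 1/18)/(2*(1/18)) + 46/(-30)) = √((34 + 1/18)/(2*(1/18)) + 46*(-1/30)) = √((½)*18*(613/18) - 23/15) = √(613/2 - 23/15) = √(9149/30) = √274470/30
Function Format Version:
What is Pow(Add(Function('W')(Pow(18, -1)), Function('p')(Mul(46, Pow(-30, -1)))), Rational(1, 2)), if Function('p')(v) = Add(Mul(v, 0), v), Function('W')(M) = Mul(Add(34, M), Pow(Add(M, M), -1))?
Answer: Mul(Rational(1, 30), Pow(274470, Rational(1, 2))) ≈ 17.463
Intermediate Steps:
Function('W')(M) = Mul(Rational(1, 2), Pow(M, -1), Add(34, M)) (Function('W')(M) = Mul(Add(34, M), Pow(Mul(2, M), -1)) = Mul(Add(34, M), Mul(Rational(1, 2), Pow(M, -1))) = Mul(Rational(1, 2), Pow(M, -1), Add(34, M)))
Function('p')(v) = v (Function('p')(v) = Add(0, v) = v)
Pow(Add(Function('W')(Pow(18, -1)), Function('p')(Mul(46, Pow(-30, -1)))), Rational(1, 2)) = Pow(Add(Mul(Rational(1, 2), Pow(Pow(18, -1), -1), Add(34, Pow(18, -1))), Mul(46, Pow(-30, -1))), Rational(1, 2)) = Pow(Add(Mul(Rational(1, 2), Pow(Rational(1, 18), -1), Add(34, Rational(1, 18))), Mul(46, Rational(-1, 30))), Rational(1, 2)) = Pow(Add(Mul(Rational(1, 2), 18, Rational(613, 18)), Rational(-23, 15)), Rational(1, 2)) = Pow(Add(Rational(613, 2), Rational(-23, 15)), Rational(1, 2)) = Pow(Rational(9149, 30), Rational(1, 2)) = Mul(Rational(1, 30), Pow(274470, Rational(1, 2)))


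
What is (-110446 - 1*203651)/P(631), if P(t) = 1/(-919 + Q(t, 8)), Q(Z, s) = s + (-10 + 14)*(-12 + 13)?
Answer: 284885979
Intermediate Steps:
Q(Z, s) = 4 + s (Q(Z, s) = s + 4*1 = s + 4 = 4 + s)
P(t) = -1/907 (P(t) = 1/(-919 + (4 + 8)) = 1/(-919 + 12) = 1/(-907) = -1/907)
(-110446 - 1*203651)/P(631) = (-110446 - 1*203651)/(-1/907) = (-110446 - 203651)*(-907) = -314097*(-907) = 284885979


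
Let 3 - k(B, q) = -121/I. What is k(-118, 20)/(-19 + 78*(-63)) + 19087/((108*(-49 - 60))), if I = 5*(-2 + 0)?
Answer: -470245229/290356380 ≈ -1.6195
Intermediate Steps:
I = -10 (I = 5*(-2) = -10)
k(B, q) = -91/10 (k(B, q) = 3 - (-121)/(-10) = 3 - (-121)*(-1)/10 = 3 - 1*121/10 = 3 - 121/10 = -91/10)
k(-118, 20)/(-19 + 78*(-63)) + 19087/((108*(-49 - 60))) = -91/(10*(-19 + 78*(-63))) + 19087/((108*(-49 - 60))) = -91/(10*(-19 - 4914)) + 19087/((108*(-109))) = -91/10/(-4933) + 19087/(-11772) = -91/10*(-1/4933) + 19087*(-1/11772) = 91/49330 - 19087/11772 = -470245229/290356380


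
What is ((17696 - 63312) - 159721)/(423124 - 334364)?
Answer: -205337/88760 ≈ -2.3134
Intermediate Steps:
((17696 - 63312) - 159721)/(423124 - 334364) = (-45616 - 159721)/88760 = -205337*1/88760 = -205337/88760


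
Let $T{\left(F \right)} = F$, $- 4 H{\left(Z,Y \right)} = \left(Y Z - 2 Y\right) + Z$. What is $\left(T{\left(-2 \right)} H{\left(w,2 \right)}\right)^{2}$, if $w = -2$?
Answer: $25$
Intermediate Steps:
$H{\left(Z,Y \right)} = \frac{Y}{2} - \frac{Z}{4} - \frac{Y Z}{4}$ ($H{\left(Z,Y \right)} = - \frac{\left(Y Z - 2 Y\right) + Z}{4} = - \frac{\left(- 2 Y + Y Z\right) + Z}{4} = - \frac{Z - 2 Y + Y Z}{4} = \frac{Y}{2} - \frac{Z}{4} - \frac{Y Z}{4}$)
$\left(T{\left(-2 \right)} H{\left(w,2 \right)}\right)^{2} = \left(- 2 \left(\frac{1}{2} \cdot 2 - - \frac{1}{2} - \frac{1}{2} \left(-2\right)\right)\right)^{2} = \left(- 2 \left(1 + \frac{1}{2} + 1\right)\right)^{2} = \left(\left(-2\right) \frac{5}{2}\right)^{2} = \left(-5\right)^{2} = 25$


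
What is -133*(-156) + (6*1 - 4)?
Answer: 20750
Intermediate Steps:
-133*(-156) + (6*1 - 4) = 20748 + (6 - 4) = 20748 + 2 = 20750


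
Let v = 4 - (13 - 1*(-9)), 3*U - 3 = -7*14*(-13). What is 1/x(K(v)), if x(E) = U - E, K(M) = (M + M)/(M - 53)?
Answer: 213/90559 ≈ 0.0023521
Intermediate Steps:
U = 1277/3 (U = 1 + (-7*14*(-13))/3 = 1 + (-98*(-13))/3 = 1 + (⅓)*1274 = 1 + 1274/3 = 1277/3 ≈ 425.67)
v = -18 (v = 4 - (13 + 9) = 4 - 1*22 = 4 - 22 = -18)
K(M) = 2*M/(-53 + M) (K(M) = (2*M)/(-53 + M) = 2*M/(-53 + M))
x(E) = 1277/3 - E
1/x(K(v)) = 1/(1277/3 - 2*(-18)/(-53 - 18)) = 1/(1277/3 - 2*(-18)/(-71)) = 1/(1277/3 - 2*(-18)*(-1)/71) = 1/(1277/3 - 1*36/71) = 1/(1277/3 - 36/71) = 1/(90559/213) = 213/90559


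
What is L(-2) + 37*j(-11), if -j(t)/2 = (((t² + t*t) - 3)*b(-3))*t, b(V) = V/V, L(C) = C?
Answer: 194544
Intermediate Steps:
b(V) = 1
j(t) = -2*t*(-3 + 2*t²) (j(t) = -2*((t² + t*t) - 3)*1*t = -2*((t² + t²) - 3)*1*t = -2*(2*t² - 3)*1*t = -2*(-3 + 2*t²)*1*t = -2*(-3 + 2*t²)*t = -2*t*(-3 + 2*t²))
L(-2) + 37*j(-11) = -2 + 37*(-4*(-11)³ + 6*(-11)) = -2 + 37*(-4*(-1331) - 66) = -2 + 37*(5324 - 66) = -2 + 37*5258 = -2 + 194546 = 194544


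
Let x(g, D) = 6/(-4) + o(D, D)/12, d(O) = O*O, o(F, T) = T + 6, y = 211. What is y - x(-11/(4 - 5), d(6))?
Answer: 209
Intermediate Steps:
o(F, T) = 6 + T
d(O) = O²
x(g, D) = -1 + D/12 (x(g, D) = 6/(-4) + (6 + D)/12 = 6*(-¼) + (6 + D)*(1/12) = -3/2 + (½ + D/12) = -1 + D/12)
y - x(-11/(4 - 5), d(6)) = 211 - (-1 + (1/12)*6²) = 211 - (-1 + (1/12)*36) = 211 - (-1 + 3) = 211 - 1*2 = 211 - 2 = 209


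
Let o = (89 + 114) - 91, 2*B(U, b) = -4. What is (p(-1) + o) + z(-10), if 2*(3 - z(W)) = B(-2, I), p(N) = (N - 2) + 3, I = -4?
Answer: 116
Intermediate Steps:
B(U, b) = -2 (B(U, b) = (1/2)*(-4) = -2)
p(N) = 1 + N (p(N) = (-2 + N) + 3 = 1 + N)
z(W) = 4 (z(W) = 3 - 1/2*(-2) = 3 + 1 = 4)
o = 112 (o = 203 - 91 = 112)
(p(-1) + o) + z(-10) = ((1 - 1) + 112) + 4 = (0 + 112) + 4 = 112 + 4 = 116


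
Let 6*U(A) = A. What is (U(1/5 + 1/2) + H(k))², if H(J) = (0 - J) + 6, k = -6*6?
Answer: 6385729/3600 ≈ 1773.8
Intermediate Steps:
U(A) = A/6
k = -36
H(J) = 6 - J (H(J) = -J + 6 = 6 - J)
(U(1/5 + 1/2) + H(k))² = ((1/5 + 1/2)/6 + (6 - 1*(-36)))² = ((1*(⅕) + 1*(½))/6 + (6 + 36))² = ((⅕ + ½)/6 + 42)² = ((⅙)*(7/10) + 42)² = (7/60 + 42)² = (2527/60)² = 6385729/3600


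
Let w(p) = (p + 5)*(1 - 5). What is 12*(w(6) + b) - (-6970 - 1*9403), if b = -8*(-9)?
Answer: 16709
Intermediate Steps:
b = 72
w(p) = -20 - 4*p (w(p) = (5 + p)*(-4) = -20 - 4*p)
12*(w(6) + b) - (-6970 - 1*9403) = 12*((-20 - 4*6) + 72) - (-6970 - 1*9403) = 12*((-20 - 24) + 72) - (-6970 - 9403) = 12*(-44 + 72) - 1*(-16373) = 12*28 + 16373 = 336 + 16373 = 16709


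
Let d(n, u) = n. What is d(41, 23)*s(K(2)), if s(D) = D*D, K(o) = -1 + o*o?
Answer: 369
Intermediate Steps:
K(o) = -1 + o²
s(D) = D²
d(41, 23)*s(K(2)) = 41*(-1 + 2²)² = 41*(-1 + 4)² = 41*3² = 41*9 = 369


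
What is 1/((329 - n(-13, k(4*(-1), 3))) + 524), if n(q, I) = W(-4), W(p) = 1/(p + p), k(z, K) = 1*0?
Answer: 8/6825 ≈ 0.0011722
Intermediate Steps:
k(z, K) = 0
W(p) = 1/(2*p)
n(q, I) = -⅛ (n(q, I) = (½)/(-4) = (½)*(-¼) = -⅛)
1/((329 - n(-13, k(4*(-1), 3))) + 524) = 1/((329 - 1*(-⅛)) + 524) = 1/((329 + ⅛) + 524) = 1/(2633/8 + 524) = 1/(6825/8) = 8/6825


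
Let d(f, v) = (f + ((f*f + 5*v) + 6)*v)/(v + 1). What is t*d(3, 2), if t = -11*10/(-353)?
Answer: 5830/1059 ≈ 5.5052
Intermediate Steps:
t = 110/353 (t = -110*(-1/353) = 110/353 ≈ 0.31161)
d(f, v) = (f + v*(6 + f² + 5*v))/(1 + v) (d(f, v) = (f + ((f² + 5*v) + 6)*v)/(1 + v) = (f + (6 + f² + 5*v)*v)/(1 + v) = (f + v*(6 + f² + 5*v))/(1 + v))
t*d(3, 2) = 110*((3 + 5*2² + 6*2 + 2*3²)/(1 + 2))/353 = 110*((3 + 5*4 + 12 + 2*9)/3)/353 = 110*((3 + 20 + 12 + 18)/3)/353 = 110*((⅓)*53)/353 = (110/353)*(53/3) = 5830/1059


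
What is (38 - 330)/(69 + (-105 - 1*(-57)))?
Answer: -292/21 ≈ -13.905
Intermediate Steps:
(38 - 330)/(69 + (-105 - 1*(-57))) = -292/(69 + (-105 + 57)) = -292/(69 - 48) = -292/21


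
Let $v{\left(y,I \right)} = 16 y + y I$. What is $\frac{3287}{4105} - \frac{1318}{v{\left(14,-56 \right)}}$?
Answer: $\frac{725111}{229880} \approx 3.1543$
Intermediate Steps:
$v{\left(y,I \right)} = 16 y + I y$
$\frac{3287}{4105} - \frac{1318}{v{\left(14,-56 \right)}} = \frac{3287}{4105} - \frac{1318}{14 \left(16 - 56\right)} = 3287 \cdot \frac{1}{4105} - \frac{1318}{14 \left(-40\right)} = \frac{3287}{4105} - \frac{1318}{-560} = \frac{3287}{4105} - - \frac{659}{280} = \frac{3287}{4105} + \frac{659}{280} = \frac{725111}{229880}$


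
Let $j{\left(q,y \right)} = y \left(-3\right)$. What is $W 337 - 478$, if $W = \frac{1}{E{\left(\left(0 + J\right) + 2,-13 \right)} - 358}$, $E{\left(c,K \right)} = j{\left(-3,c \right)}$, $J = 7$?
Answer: $- \frac{184367}{385} \approx -478.88$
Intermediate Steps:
$j{\left(q,y \right)} = - 3 y$
$E{\left(c,K \right)} = - 3 c$
$W = - \frac{1}{385}$ ($W = \frac{1}{- 3 \left(\left(0 + 7\right) + 2\right) - 358} = \frac{1}{- 3 \left(7 + 2\right) - 358} = \frac{1}{\left(-3\right) 9 - 358} = \frac{1}{-27 - 358} = \frac{1}{-385} = - \frac{1}{385} \approx -0.0025974$)
$W 337 - 478 = \left(- \frac{1}{385}\right) 337 - 478 = - \frac{337}{385} - 478 = - \frac{184367}{385}$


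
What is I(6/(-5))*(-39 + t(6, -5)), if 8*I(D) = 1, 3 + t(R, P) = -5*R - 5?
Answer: -77/8 ≈ -9.6250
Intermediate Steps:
t(R, P) = -8 - 5*R (t(R, P) = -3 + (-5*R - 5) = -3 + (-5 - 5*R) = -8 - 5*R)
I(D) = ⅛ (I(D) = (⅛)*1 = ⅛)
I(6/(-5))*(-39 + t(6, -5)) = (-39 + (-8 - 5*6))/8 = (-39 + (-8 - 30))/8 = (-39 - 38)/8 = (⅛)*(-77) = -77/8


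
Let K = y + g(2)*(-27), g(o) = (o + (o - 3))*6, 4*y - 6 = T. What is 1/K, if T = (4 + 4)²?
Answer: -2/289 ≈ -0.0069204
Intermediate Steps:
T = 64 (T = 8² = 64)
y = 35/2 (y = 3/2 + (¼)*64 = 3/2 + 16 = 35/2 ≈ 17.500)
g(o) = -18 + 12*o (g(o) = (o + (-3 + o))*6 = (-3 + 2*o)*6 = -18 + 12*o)
K = -289/2 (K = 35/2 + (-18 + 12*2)*(-27) = 35/2 + (-18 + 24)*(-27) = 35/2 + 6*(-27) = 35/2 - 162 = -289/2 ≈ -144.50)
1/K = 1/(-289/2) = -2/289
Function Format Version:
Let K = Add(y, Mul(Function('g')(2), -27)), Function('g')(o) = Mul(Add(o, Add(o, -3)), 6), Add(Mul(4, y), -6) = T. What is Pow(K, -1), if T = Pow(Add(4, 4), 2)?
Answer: Rational(-2, 289) ≈ -0.0069204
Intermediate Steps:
T = 64 (T = Pow(8, 2) = 64)
y = Rational(35, 2) (y = Add(Rational(3, 2), Mul(Rational(1, 4), 64)) = Add(Rational(3, 2), 16) = Rational(35, 2) ≈ 17.500)
Function('g')(o) = Add(-18, Mul(12, o)) (Function('g')(o) = Mul(Add(o, Add(-3, o)), 6) = Mul(Add(-3, Mul(2, o)), 6) = Add(-18, Mul(12, o)))
K = Rational(-289, 2) (K = Add(Rational(35, 2), Mul(Add(-18, Mul(12, 2)), -27)) = Add(Rational(35, 2), Mul(Add(-18, 24), -27)) = Add(Rational(35, 2), Mul(6, -27)) = Add(Rational(35, 2), -162) = Rational(-289, 2) ≈ -144.50)
Pow(K, -1) = Pow(Rational(-289, 2), -1) = Rational(-2, 289)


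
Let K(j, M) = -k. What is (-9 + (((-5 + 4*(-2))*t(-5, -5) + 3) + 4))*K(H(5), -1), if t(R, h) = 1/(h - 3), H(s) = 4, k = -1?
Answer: -3/8 ≈ -0.37500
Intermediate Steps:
t(R, h) = 1/(-3 + h)
K(j, M) = 1 (K(j, M) = -1*(-1) = 1)
(-9 + (((-5 + 4*(-2))*t(-5, -5) + 3) + 4))*K(H(5), -1) = (-9 + (((-5 + 4*(-2))/(-3 - 5) + 3) + 4))*1 = (-9 + (((-5 - 8)/(-8) + 3) + 4))*1 = (-9 + ((-13*(-⅛) + 3) + 4))*1 = (-9 + ((13/8 + 3) + 4))*1 = (-9 + (37/8 + 4))*1 = (-9 + 69/8)*1 = -3/8*1 = -3/8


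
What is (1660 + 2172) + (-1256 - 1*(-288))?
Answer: 2864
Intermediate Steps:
(1660 + 2172) + (-1256 - 1*(-288)) = 3832 + (-1256 + 288) = 3832 - 968 = 2864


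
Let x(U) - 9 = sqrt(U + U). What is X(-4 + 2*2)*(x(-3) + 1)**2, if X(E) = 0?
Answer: 0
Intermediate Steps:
x(U) = 9 + sqrt(2)*sqrt(U) (x(U) = 9 + sqrt(U + U) = 9 + sqrt(2*U) = 9 + sqrt(2)*sqrt(U))
X(-4 + 2*2)*(x(-3) + 1)**2 = 0*((9 + sqrt(2)*sqrt(-3)) + 1)**2 = 0*((9 + sqrt(2)*(I*sqrt(3))) + 1)**2 = 0*((9 + I*sqrt(6)) + 1)**2 = 0*(10 + I*sqrt(6))**2 = 0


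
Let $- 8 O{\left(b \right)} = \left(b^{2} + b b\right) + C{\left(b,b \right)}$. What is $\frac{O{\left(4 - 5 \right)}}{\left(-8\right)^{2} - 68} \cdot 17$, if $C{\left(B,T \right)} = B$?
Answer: $\frac{17}{32} \approx 0.53125$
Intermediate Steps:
$O{\left(b \right)} = - \frac{b^{2}}{4} - \frac{b}{8}$ ($O{\left(b \right)} = - \frac{\left(b^{2} + b b\right) + b}{8} = - \frac{\left(b^{2} + b^{2}\right) + b}{8} = - \frac{2 b^{2} + b}{8} = - \frac{b + 2 b^{2}}{8} = - \frac{b^{2}}{4} - \frac{b}{8}$)
$\frac{O{\left(4 - 5 \right)}}{\left(-8\right)^{2} - 68} \cdot 17 = \frac{\frac{1}{8} \left(4 - 5\right) \left(-1 - 2 \left(4 - 5\right)\right)}{\left(-8\right)^{2} - 68} \cdot 17 = \frac{\frac{1}{8} \left(-1\right) \left(-1 - -2\right)}{64 - 68} \cdot 17 = \frac{\frac{1}{8} \left(-1\right) \left(-1 + 2\right)}{-4} \cdot 17 = \frac{1}{8} \left(-1\right) 1 \left(- \frac{1}{4}\right) 17 = \left(- \frac{1}{8}\right) \left(- \frac{1}{4}\right) 17 = \frac{1}{32} \cdot 17 = \frac{17}{32}$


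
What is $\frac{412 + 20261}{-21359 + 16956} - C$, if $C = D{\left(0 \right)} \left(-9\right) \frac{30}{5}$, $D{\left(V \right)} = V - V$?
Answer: $- \frac{20673}{4403} \approx -4.6952$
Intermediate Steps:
$D{\left(V \right)} = 0$
$C = 0$ ($C = 0 \left(-9\right) \frac{30}{5} = 0 \cdot 30 \cdot \frac{1}{5} = 0 \cdot 6 = 0$)
$\frac{412 + 20261}{-21359 + 16956} - C = \frac{412 + 20261}{-21359 + 16956} - 0 = \frac{20673}{-4403} + 0 = 20673 \left(- \frac{1}{4403}\right) + 0 = - \frac{20673}{4403} + 0 = - \frac{20673}{4403}$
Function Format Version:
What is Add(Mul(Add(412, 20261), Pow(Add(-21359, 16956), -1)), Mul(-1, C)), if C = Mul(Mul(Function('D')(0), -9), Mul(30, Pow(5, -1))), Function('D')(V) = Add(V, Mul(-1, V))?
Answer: Rational(-20673, 4403) ≈ -4.6952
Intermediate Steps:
Function('D')(V) = 0
C = 0 (C = Mul(Mul(0, -9), Mul(30, Pow(5, -1))) = Mul(0, Mul(30, Rational(1, 5))) = Mul(0, 6) = 0)
Add(Mul(Add(412, 20261), Pow(Add(-21359, 16956), -1)), Mul(-1, C)) = Add(Mul(Add(412, 20261), Pow(Add(-21359, 16956), -1)), Mul(-1, 0)) = Add(Mul(20673, Pow(-4403, -1)), 0) = Add(Mul(20673, Rational(-1, 4403)), 0) = Add(Rational(-20673, 4403), 0) = Rational(-20673, 4403)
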